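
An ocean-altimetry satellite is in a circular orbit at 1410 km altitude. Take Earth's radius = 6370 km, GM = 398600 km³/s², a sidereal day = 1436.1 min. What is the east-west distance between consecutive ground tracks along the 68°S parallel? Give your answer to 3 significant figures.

1190 km

Semi-major axis a = 6370 + 1410 = 7780 km. Period T = 2π√(a³/μ) = 2π√(7780³/398600) = 6829.4 s = 113.82 min.
Node shift per orbit = (6829.4/86166) × 360° = 28.53°.
Equatorial spacing = 28.53 × 111.2 km/° = 3172 km.
At 68° latitude, spacing = 3172 × cos(68°) = 1188 km.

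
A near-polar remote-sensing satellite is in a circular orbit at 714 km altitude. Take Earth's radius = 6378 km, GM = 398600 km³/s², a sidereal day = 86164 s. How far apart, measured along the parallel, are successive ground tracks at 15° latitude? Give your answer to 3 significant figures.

Semi-major axis a = 6378 + 714 = 7092 km. Period T = 2π√(a³/μ) = 2π√(7092³/398600) = 5943.8 s = 99.06 min.
Node shift per orbit = (5943.8/86164) × 360° = 24.83°.
Equatorial spacing = 24.83 × 111.3 km/° = 2764 km.
At 15° latitude, spacing = 2764 × cos(15°) = 2670 km.

2670 km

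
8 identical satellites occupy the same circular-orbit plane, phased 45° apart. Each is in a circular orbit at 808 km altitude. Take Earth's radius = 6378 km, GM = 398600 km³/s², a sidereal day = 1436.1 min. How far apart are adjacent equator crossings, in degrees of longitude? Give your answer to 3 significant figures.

Semi-major axis a = 6378 + 808 = 7186 km. Period T = 2π√(a³/μ) = 2π√(7186³/398600) = 6062.4 s = 101.04 min.
Single-satellite node shift = (6062.4/86166) × 360° = 25.33°.
With 8 satellites evenly phased, successive equator crossings are 25.33/8 = 3.166° apart.

3.17°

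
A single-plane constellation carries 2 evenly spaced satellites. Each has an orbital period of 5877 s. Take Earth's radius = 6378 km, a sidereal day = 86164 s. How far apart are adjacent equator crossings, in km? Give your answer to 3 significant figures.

1370 km

Single-satellite node shift = (5877.0/86164) × 360° = 24.55°.
With 2 satellites evenly phased, successive equator crossings are 24.55/2 = 12.277° apart.
That is 12.277 × 111.3 = 1367 km at the equator.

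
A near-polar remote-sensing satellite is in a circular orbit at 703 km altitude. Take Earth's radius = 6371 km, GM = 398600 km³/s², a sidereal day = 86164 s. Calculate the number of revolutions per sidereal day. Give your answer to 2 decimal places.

Semi-major axis a = 6371 + 703 = 7074 km. Period T = 2π√(a³/μ) = 2π√(7074³/398600) = 5921.2 s = 98.69 min.
Orbits per sidereal day = 86164 / 5921.2 = 14.552.

14.55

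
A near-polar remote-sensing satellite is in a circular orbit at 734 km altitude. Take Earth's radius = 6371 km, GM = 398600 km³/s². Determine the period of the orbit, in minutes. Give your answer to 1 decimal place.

Semi-major axis a = 6371 + 734 = 7105 km. Period T = 2π√(a³/μ) = 2π√(7105³/398600) = 5960.2 s = 99.34 min.

99.3 min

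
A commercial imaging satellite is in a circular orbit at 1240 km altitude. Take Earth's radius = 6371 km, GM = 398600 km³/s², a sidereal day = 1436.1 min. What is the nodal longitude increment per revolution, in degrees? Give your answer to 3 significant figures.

Semi-major axis a = 6371 + 1240 = 7611 km. Period T = 2π√(a³/μ) = 2π√(7611³/398600) = 6608.1 s = 110.13 min.
During one orbit Earth rotates (6608.1 / 86166) × 360° = 27.61°.

27.6°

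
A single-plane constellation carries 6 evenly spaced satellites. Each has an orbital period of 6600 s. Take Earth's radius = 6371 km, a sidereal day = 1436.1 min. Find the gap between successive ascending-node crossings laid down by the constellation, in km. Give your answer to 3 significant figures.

511 km

Single-satellite node shift = (6600.0/86166) × 360° = 27.57°.
With 6 satellites evenly phased, successive equator crossings are 27.57/6 = 4.596° apart.
That is 4.596 × 111.2 = 511 km at the equator.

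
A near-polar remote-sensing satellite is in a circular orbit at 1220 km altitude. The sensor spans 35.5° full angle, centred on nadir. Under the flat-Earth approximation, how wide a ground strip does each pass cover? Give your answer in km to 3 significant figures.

Half-angle = 35.5°/2 = 17.75°.
Swath width ≈ 2h·tan(θ/2) = 2 × 1220 × tan(17.75°) = 781.1 km.

781 km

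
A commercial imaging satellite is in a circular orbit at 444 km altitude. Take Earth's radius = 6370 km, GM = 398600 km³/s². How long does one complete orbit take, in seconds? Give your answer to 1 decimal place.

Semi-major axis a = 6370 + 444 = 6814 km. Period T = 2π√(a³/μ) = 2π√(6814³/398600) = 5597.8 s = 93.30 min.

5597.8 seconds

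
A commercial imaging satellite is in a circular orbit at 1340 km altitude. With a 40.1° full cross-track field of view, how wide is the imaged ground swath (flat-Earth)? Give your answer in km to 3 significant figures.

Half-angle = 40.1°/2 = 20.05°.
Swath width ≈ 2h·tan(θ/2) = 2 × 1340 × tan(20.05°) = 978.1 km.

978 km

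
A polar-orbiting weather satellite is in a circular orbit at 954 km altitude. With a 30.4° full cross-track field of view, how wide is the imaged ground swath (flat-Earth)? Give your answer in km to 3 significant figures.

518 km

Half-angle = 30.4°/2 = 15.2°.
Swath width ≈ 2h·tan(θ/2) = 2 × 954 × tan(15.2°) = 518.4 km.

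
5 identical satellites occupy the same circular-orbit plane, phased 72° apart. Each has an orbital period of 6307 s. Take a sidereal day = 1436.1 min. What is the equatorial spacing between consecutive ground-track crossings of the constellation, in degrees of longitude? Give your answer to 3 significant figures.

Single-satellite node shift = (6307.0/86166) × 360° = 26.35°.
With 5 satellites evenly phased, successive equator crossings are 26.35/5 = 5.270° apart.

5.27°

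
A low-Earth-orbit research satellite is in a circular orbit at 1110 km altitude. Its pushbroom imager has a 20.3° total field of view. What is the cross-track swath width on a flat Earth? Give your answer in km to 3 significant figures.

Half-angle = 20.3°/2 = 10.15°.
Swath width ≈ 2h·tan(θ/2) = 2 × 1110 × tan(10.15°) = 397.4 km.

397 km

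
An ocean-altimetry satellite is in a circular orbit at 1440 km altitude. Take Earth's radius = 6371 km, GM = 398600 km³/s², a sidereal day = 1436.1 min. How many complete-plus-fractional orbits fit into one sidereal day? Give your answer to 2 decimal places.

12.54

Semi-major axis a = 6371 + 1440 = 7811 km. Period T = 2π√(a³/μ) = 2π√(7811³/398600) = 6870.2 s = 114.50 min.
Orbits per sidereal day = 86166 / 6870.2 = 12.542.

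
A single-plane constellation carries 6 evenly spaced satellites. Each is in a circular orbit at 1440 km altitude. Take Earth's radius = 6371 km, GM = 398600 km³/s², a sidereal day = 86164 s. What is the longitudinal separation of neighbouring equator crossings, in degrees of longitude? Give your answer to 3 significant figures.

4.78°

Semi-major axis a = 6371 + 1440 = 7811 km. Period T = 2π√(a³/μ) = 2π√(7811³/398600) = 6870.2 s = 114.50 min.
Single-satellite node shift = (6870.2/86164) × 360° = 28.70°.
With 6 satellites evenly phased, successive equator crossings are 28.70/6 = 4.784° apart.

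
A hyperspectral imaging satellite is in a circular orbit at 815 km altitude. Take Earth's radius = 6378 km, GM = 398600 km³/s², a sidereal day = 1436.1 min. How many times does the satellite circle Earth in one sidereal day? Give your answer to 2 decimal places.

14.19

Semi-major axis a = 6378 + 815 = 7193 km. Period T = 2π√(a³/μ) = 2π√(7193³/398600) = 6071.2 s = 101.19 min.
Orbits per sidereal day = 86166 / 6071.2 = 14.193.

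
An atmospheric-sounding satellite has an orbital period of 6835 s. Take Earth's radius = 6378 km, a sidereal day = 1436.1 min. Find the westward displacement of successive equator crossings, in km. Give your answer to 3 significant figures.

During one orbit Earth rotates (6835.0 / 86166) × 360° = 28.56°.
At the equator that is 28.56° × (2π·6378/360) km/° = 28.56 × 111.3 = 3179 km.

3180 km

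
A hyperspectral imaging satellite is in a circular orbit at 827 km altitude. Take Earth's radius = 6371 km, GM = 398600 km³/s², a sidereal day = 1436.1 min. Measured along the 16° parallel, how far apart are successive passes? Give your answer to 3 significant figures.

2710 km

Semi-major axis a = 6371 + 827 = 7198 km. Period T = 2π√(a³/μ) = 2π√(7198³/398600) = 6077.6 s = 101.29 min.
Node shift per orbit = (6077.6/86166) × 360° = 25.39°.
Equatorial spacing = 25.39 × 111.2 km/° = 2823 km.
At 16° latitude, spacing = 2823 × cos(16°) = 2714 km.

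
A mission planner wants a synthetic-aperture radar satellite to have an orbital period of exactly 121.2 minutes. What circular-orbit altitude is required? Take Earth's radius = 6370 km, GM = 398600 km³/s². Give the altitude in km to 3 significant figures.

T = 121.2 min = 7272.0 s.
From T = 2π√(a³/μ): a = (μ T²/4π²)^(1/3) = (398600 × 7272.0² / 4π²)^(1/3) = 8113 km.
Altitude h = a − R = 8113 − 6370 = 1743 km.

1740 km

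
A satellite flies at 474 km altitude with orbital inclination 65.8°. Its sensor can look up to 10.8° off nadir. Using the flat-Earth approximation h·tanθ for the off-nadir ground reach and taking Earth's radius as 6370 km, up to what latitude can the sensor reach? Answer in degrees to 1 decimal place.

66.6°

For a prograde orbit the ground track reaches latitude ±i = ±65.8°.
Sensor half-swath on the ground ≈ 474·tan(10.8°) = 90 km = 0.81° of latitude.
Maximum observable latitude ≈ 65.8 + 0.81 = 66.6°.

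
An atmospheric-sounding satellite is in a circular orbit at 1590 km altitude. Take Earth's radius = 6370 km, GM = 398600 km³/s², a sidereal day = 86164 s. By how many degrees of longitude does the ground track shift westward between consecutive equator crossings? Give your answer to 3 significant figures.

29.5°

Semi-major axis a = 6370 + 1590 = 7960 km. Period T = 2π√(a³/μ) = 2π√(7960³/398600) = 7067.7 s = 117.80 min.
During one orbit Earth rotates (7067.7 / 86164) × 360° = 29.53°.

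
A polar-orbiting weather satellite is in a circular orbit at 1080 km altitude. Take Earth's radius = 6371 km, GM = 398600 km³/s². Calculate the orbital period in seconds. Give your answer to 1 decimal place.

6400.8 seconds

Semi-major axis a = 6371 + 1080 = 7451 km. Period T = 2π√(a³/μ) = 2π√(7451³/398600) = 6400.8 s = 106.68 min.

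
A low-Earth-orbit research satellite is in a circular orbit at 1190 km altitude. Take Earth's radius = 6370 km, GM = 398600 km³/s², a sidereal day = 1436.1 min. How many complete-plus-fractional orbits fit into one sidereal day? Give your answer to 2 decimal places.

Semi-major axis a = 6370 + 1190 = 7560 km. Period T = 2π√(a³/μ) = 2π√(7560³/398600) = 6541.7 s = 109.03 min.
Orbits per sidereal day = 86166 / 6541.7 = 13.172.

13.17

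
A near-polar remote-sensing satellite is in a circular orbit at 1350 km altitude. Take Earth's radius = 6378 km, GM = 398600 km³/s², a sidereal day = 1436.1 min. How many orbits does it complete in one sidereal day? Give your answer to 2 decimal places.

12.74

Semi-major axis a = 6378 + 1350 = 7728 km. Period T = 2π√(a³/μ) = 2π√(7728³/398600) = 6761.0 s = 112.68 min.
Orbits per sidereal day = 86166 / 6761.0 = 12.745.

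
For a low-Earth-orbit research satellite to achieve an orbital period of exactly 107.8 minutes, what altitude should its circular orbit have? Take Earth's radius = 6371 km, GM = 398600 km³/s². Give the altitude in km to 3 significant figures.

T = 107.8 min = 6468.0 s.
From T = 2π√(a³/μ): a = (μ T²/4π²)^(1/3) = (398600 × 6468.0² / 4π²)^(1/3) = 7503 km.
Altitude h = a − R = 7503 − 6371 = 1132 km.

1130 km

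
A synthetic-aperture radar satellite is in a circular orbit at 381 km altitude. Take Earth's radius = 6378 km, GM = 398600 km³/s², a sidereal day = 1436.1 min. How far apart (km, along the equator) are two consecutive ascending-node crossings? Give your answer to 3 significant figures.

2570 km

Semi-major axis a = 6378 + 381 = 6759 km. Period T = 2π√(a³/μ) = 2π√(6759³/398600) = 5530.1 s = 92.17 min.
During one orbit Earth rotates (5530.1 / 86166) × 360° = 23.10°.
At the equator that is 23.10° × (2π·6378/360) km/° = 23.10 × 111.3 = 2572 km.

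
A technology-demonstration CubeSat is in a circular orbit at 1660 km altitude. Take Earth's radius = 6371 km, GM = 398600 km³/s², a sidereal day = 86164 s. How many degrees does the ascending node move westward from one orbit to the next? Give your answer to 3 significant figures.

29.9°

Semi-major axis a = 6371 + 1660 = 8031 km. Period T = 2π√(a³/μ) = 2π√(8031³/398600) = 7162.5 s = 119.38 min.
During one orbit Earth rotates (7162.5 / 86164) × 360° = 29.93°.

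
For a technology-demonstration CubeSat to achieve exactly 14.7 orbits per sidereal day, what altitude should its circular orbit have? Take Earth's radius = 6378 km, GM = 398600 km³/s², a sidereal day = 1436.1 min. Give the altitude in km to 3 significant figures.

Required period T = 86166 / 14.7 = 5861.6 s.
From T = 2π√(a³/μ): a = (μ T²/4π²)^(1/3) = (398600 × 5861.6² / 4π²)^(1/3) = 7026 km.
Altitude h = a − R = 7026 − 6378 = 648 km.

648 km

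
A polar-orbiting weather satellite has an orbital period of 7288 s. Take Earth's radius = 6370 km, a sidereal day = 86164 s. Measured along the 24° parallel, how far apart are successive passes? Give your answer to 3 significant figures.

Node shift per orbit = (7288.0/86164) × 360° = 30.45°.
Equatorial spacing = 30.45 × 111.2 km/° = 3385 km.
At 24° latitude, spacing = 3385 × cos(24°) = 3093 km.

3090 km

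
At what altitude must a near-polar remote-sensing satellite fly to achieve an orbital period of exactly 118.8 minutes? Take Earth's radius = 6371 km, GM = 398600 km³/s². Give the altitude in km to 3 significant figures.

T = 118.8 min = 7128.0 s.
From T = 2π√(a³/μ): a = (μ T²/4π²)^(1/3) = (398600 × 7128.0² / 4π²)^(1/3) = 8005 km.
Altitude h = a − R = 8005 − 6371 = 1634 km.

1630 km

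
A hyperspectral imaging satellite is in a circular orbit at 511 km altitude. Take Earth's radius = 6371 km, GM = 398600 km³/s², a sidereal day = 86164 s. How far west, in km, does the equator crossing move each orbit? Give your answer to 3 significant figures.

Semi-major axis a = 6371 + 511 = 6882 km. Period T = 2π√(a³/μ) = 2π√(6882³/398600) = 5681.8 s = 94.70 min.
During one orbit Earth rotates (5681.8 / 86164) × 360° = 23.74°.
At the equator that is 23.74° × (2π·6371/360) km/° = 23.74 × 111.2 = 2640 km.

2640 km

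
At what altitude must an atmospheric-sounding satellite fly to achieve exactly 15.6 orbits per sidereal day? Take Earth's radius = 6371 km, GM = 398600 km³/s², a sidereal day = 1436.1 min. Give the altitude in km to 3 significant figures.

Required period T = 86166 / 15.6 = 5523.5 s.
From T = 2π√(a³/μ): a = (μ T²/4π²)^(1/3) = (398600 × 5523.5² / 4π²)^(1/3) = 6754 km.
Altitude h = a − R = 6754 − 6371 = 383 km.

383 km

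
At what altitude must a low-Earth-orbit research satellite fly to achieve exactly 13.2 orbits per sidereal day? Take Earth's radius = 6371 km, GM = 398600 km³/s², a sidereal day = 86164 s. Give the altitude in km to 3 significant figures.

1180 km

Required period T = 86164 / 13.2 = 6527.6 s.
From T = 2π√(a³/μ): a = (μ T²/4π²)^(1/3) = (398600 × 6527.6² / 4π²)^(1/3) = 7549 km.
Altitude h = a − R = 7549 − 6371 = 1178 km.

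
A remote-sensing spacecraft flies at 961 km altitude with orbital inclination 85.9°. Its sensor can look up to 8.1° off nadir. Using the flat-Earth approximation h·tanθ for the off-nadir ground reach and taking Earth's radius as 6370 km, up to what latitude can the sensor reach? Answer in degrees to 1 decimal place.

87.1°

For a prograde orbit the ground track reaches latitude ±i = ±85.9°.
Sensor half-swath on the ground ≈ 961·tan(8.1°) = 137 km = 1.23° of latitude.
Maximum observable latitude ≈ 85.9 + 1.23 = 87.1°.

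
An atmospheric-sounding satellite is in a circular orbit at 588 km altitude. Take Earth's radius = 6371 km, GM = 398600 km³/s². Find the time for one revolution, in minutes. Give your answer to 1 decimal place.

Semi-major axis a = 6371 + 588 = 6959 km. Period T = 2π√(a³/μ) = 2π√(6959³/398600) = 5777.4 s = 96.29 min.

96.3 min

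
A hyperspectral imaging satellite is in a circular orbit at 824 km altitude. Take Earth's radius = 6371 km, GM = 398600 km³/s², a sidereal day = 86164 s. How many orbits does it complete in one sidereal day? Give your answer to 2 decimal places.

Semi-major axis a = 6371 + 824 = 7195 km. Period T = 2π√(a³/μ) = 2π√(7195³/398600) = 6073.8 s = 101.23 min.
Orbits per sidereal day = 86164 / 6073.8 = 14.186.

14.19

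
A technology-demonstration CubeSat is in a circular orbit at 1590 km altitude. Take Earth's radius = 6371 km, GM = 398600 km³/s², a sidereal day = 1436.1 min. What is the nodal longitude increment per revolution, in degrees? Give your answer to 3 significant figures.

29.5°

Semi-major axis a = 6371 + 1590 = 7961 km. Period T = 2π√(a³/μ) = 2π√(7961³/398600) = 7069.1 s = 117.82 min.
During one orbit Earth rotates (7069.1 / 86166) × 360° = 29.53°.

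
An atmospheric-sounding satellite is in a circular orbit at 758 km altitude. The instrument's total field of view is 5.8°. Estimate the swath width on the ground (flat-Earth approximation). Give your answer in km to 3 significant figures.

76.8 km

Half-angle = 5.8°/2 = 2.9°.
Swath width ≈ 2h·tan(θ/2) = 2 × 758 × tan(2.9°) = 76.8 km.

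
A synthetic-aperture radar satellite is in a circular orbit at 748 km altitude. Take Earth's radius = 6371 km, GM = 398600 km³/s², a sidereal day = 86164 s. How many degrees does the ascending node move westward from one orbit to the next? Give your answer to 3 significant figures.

25.0°

Semi-major axis a = 6371 + 748 = 7119 km. Period T = 2π√(a³/μ) = 2π√(7119³/398600) = 5977.8 s = 99.63 min.
During one orbit Earth rotates (5977.8 / 86164) × 360° = 24.98°.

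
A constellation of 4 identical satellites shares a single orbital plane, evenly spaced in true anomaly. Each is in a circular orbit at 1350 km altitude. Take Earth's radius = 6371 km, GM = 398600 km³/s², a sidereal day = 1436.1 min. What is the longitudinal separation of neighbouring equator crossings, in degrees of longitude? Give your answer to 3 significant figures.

7.05°

Semi-major axis a = 6371 + 1350 = 7721 km. Period T = 2π√(a³/μ) = 2π√(7721³/398600) = 6751.8 s = 112.53 min.
Single-satellite node shift = (6751.8/86166) × 360° = 28.21°.
With 4 satellites evenly phased, successive equator crossings are 28.21/4 = 7.052° apart.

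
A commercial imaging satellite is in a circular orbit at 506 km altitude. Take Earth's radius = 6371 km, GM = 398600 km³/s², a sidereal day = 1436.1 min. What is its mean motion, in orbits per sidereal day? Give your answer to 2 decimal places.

15.18

Semi-major axis a = 6371 + 506 = 6877 km. Period T = 2π√(a³/μ) = 2π√(6877³/398600) = 5675.6 s = 94.59 min.
Orbits per sidereal day = 86166 / 5675.6 = 15.182.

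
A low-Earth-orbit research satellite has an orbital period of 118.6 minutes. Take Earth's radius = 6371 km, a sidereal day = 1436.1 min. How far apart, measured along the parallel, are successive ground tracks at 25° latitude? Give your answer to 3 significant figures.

T = 118.6 min = 7116.0 s.
Node shift per orbit = (7116.0/86166) × 360° = 29.73°.
Equatorial spacing = 29.73 × 111.2 km/° = 3306 km.
At 25° latitude, spacing = 3306 × cos(25°) = 2996 km.

3000 km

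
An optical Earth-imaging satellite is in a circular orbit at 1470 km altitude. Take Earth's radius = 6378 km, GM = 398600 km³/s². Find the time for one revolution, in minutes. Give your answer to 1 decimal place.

Semi-major axis a = 6378 + 1470 = 7848 km. Period T = 2π√(a³/μ) = 2π√(7848³/398600) = 6919.1 s = 115.32 min.

115.3 min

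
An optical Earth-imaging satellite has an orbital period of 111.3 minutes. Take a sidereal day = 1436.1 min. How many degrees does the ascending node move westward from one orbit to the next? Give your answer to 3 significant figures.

T = 111.3 min = 6678.0 s.
During one orbit Earth rotates (6678.0 / 86166) × 360° = 27.90°.

27.9°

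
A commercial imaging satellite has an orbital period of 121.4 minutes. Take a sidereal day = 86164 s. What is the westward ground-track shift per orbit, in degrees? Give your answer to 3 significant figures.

T = 121.4 min = 7284.0 s.
During one orbit Earth rotates (7284.0 / 86164) × 360° = 30.43°.

30.4°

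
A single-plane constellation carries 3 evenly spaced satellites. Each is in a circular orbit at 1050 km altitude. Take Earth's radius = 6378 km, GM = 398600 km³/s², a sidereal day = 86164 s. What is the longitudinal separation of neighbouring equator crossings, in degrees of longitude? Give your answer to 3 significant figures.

Semi-major axis a = 6378 + 1050 = 7428 km. Period T = 2π√(a³/μ) = 2π√(7428³/398600) = 6371.2 s = 106.19 min.
Single-satellite node shift = (6371.2/86164) × 360° = 26.62°.
With 3 satellites evenly phased, successive equator crossings are 26.62/3 = 8.873° apart.

8.87°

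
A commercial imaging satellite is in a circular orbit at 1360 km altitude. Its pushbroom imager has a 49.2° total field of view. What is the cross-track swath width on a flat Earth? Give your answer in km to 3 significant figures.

1250 km

Half-angle = 49.2°/2 = 24.6°.
Swath width ≈ 2h·tan(θ/2) = 2 × 1360 × tan(24.6°) = 1245.3 km.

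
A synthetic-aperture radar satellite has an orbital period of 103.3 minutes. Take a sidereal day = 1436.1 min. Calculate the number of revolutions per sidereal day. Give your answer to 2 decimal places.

13.90

T = 103.3 min = 6198.0 s.
Orbits per sidereal day = 86166 / 6198.0 = 13.902.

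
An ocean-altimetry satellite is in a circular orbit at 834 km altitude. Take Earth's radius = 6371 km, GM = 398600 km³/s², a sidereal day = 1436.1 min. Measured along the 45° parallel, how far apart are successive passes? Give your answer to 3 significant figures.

Semi-major axis a = 6371 + 834 = 7205 km. Period T = 2π√(a³/μ) = 2π√(7205³/398600) = 6086.4 s = 101.44 min.
Node shift per orbit = (6086.4/86166) × 360° = 25.43°.
Equatorial spacing = 25.43 × 111.2 km/° = 2828 km.
At 45° latitude, spacing = 2828 × cos(45°) = 1999 km.

2000 km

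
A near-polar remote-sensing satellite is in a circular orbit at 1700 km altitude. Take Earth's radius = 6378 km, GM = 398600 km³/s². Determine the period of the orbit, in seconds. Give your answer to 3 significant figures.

7230 seconds

Semi-major axis a = 6378 + 1700 = 8078 km. Period T = 2π√(a³/μ) = 2π√(8078³/398600) = 7225.5 s = 120.42 min.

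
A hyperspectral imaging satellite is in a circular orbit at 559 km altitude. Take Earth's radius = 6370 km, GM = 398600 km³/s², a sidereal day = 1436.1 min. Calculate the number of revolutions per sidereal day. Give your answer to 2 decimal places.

Semi-major axis a = 6370 + 559 = 6929 km. Period T = 2π√(a³/μ) = 2π√(6929³/398600) = 5740.1 s = 95.67 min.
Orbits per sidereal day = 86166 / 5740.1 = 15.011.

15.01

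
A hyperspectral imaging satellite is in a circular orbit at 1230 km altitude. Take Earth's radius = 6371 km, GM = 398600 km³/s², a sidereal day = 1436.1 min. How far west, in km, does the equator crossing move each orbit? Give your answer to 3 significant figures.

Semi-major axis a = 6371 + 1230 = 7601 km. Period T = 2π√(a³/μ) = 2π√(7601³/398600) = 6595.0 s = 109.92 min.
During one orbit Earth rotates (6595.0 / 86166) × 360° = 27.55°.
At the equator that is 27.55° × (2π·6371/360) km/° = 27.55 × 111.2 = 3064 km.

3060 km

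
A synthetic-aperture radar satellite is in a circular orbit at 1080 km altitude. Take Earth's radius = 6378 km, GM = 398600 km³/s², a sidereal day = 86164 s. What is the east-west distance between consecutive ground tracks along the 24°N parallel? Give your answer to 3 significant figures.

Semi-major axis a = 6378 + 1080 = 7458 km. Period T = 2π√(a³/μ) = 2π√(7458³/398600) = 6409.8 s = 106.83 min.
Node shift per orbit = (6409.8/86164) × 360° = 26.78°.
Equatorial spacing = 26.78 × 111.3 km/° = 2981 km.
At 24° latitude, spacing = 2981 × cos(24°) = 2723 km.

2720 km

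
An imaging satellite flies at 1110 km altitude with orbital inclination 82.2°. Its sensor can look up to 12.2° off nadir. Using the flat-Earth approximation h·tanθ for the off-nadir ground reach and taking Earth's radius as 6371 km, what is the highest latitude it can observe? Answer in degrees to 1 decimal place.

For a prograde orbit the ground track reaches latitude ±i = ±82.2°.
Sensor half-swath on the ground ≈ 1110·tan(12.2°) = 240 km = 2.16° of latitude.
Maximum observable latitude ≈ 82.2 + 2.16 = 84.4°.

84.4°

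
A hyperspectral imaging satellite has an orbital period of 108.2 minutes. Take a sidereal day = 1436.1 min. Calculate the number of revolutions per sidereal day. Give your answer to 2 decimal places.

13.27

T = 108.2 min = 6492.0 s.
Orbits per sidereal day = 86166 / 6492.0 = 13.273.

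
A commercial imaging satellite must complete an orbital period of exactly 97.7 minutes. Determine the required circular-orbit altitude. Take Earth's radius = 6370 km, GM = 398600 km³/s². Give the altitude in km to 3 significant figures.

T = 97.7 min = 5862.0 s.
From T = 2π√(a³/μ): a = (μ T²/4π²)^(1/3) = (398600 × 5862.0² / 4π²)^(1/3) = 7027 km.
Altitude h = a − R = 7027 − 6370 = 657 km.

657 km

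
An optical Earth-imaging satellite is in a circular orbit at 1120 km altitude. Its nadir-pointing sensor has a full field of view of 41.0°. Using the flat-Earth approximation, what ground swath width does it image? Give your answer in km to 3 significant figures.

Half-angle = 41.0°/2 = 20.5°.
Swath width ≈ 2h·tan(θ/2) = 2 × 1120 × tan(20.5°) = 837.5 km.

838 km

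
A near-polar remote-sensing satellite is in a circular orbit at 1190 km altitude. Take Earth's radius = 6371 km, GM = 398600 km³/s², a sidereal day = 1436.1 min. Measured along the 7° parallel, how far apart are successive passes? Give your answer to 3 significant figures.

3020 km

Semi-major axis a = 6371 + 1190 = 7561 km. Period T = 2π√(a³/μ) = 2π√(7561³/398600) = 6543.0 s = 109.05 min.
Node shift per orbit = (6543.0/86166) × 360° = 27.34°.
Equatorial spacing = 27.34 × 111.2 km/° = 3040 km.
At 7° latitude, spacing = 3040 × cos(7°) = 3017 km.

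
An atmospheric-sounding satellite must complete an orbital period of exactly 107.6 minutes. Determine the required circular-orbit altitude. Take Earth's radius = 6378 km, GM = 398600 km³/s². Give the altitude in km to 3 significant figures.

T = 107.6 min = 6456.0 s.
From T = 2π√(a³/μ): a = (μ T²/4π²)^(1/3) = (398600 × 6456.0² / 4π²)^(1/3) = 7494 km.
Altitude h = a − R = 7494 − 6378 = 1116 km.

1120 km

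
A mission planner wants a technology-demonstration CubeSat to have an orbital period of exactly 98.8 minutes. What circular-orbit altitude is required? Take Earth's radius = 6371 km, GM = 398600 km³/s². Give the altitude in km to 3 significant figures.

708 km

T = 98.8 min = 5928.0 s.
From T = 2π√(a³/μ): a = (μ T²/4π²)^(1/3) = (398600 × 5928.0² / 4π²)^(1/3) = 7079 km.
Altitude h = a − R = 7079 − 6371 = 708 km.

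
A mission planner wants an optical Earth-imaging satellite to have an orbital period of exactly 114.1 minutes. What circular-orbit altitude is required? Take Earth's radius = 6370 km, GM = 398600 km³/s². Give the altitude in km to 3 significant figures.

1420 km

T = 114.1 min = 6846.0 s.
From T = 2π√(a³/μ): a = (μ T²/4π²)^(1/3) = (398600 × 6846.0² / 4π²)^(1/3) = 7793 km.
Altitude h = a − R = 7793 − 6370 = 1423 km.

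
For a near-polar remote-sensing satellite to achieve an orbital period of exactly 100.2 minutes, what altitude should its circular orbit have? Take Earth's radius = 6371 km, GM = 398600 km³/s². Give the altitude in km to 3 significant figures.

T = 100.2 min = 6012.0 s.
From T = 2π√(a³/μ): a = (μ T²/4π²)^(1/3) = (398600 × 6012.0² / 4π²)^(1/3) = 7146 km.
Altitude h = a − R = 7146 − 6371 = 775 km.

775 km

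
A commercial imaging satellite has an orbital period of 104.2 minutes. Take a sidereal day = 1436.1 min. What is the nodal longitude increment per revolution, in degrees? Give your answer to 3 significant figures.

T = 104.2 min = 6252.0 s.
During one orbit Earth rotates (6252.0 / 86166) × 360° = 26.12°.

26.1°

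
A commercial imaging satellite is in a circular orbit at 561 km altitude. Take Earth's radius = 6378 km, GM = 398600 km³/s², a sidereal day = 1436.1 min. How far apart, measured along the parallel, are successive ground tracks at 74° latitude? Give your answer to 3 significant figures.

Semi-major axis a = 6378 + 561 = 6939 km. Period T = 2π√(a³/μ) = 2π√(6939³/398600) = 5752.5 s = 95.87 min.
Node shift per orbit = (5752.5/86166) × 360° = 24.03°.
Equatorial spacing = 24.03 × 111.3 km/° = 2675 km.
At 74° latitude, spacing = 2675 × cos(74°) = 737 km.

737 km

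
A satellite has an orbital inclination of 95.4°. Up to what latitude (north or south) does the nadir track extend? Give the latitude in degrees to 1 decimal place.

84.6°

Retrograde orbit: the ground track reaches ±(180° − i) = ±(180 − 95.4) = ±84.6°.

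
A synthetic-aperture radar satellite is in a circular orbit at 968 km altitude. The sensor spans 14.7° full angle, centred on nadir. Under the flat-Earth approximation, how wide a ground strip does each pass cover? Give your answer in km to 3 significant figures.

250 km

Half-angle = 14.7°/2 = 7.35°.
Swath width ≈ 2h·tan(θ/2) = 2 × 968 × tan(7.35°) = 249.7 km.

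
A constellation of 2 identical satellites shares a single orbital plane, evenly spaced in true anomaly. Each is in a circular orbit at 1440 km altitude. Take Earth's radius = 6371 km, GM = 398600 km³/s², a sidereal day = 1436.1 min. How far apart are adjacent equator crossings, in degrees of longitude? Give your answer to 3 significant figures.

Semi-major axis a = 6371 + 1440 = 7811 km. Period T = 2π√(a³/μ) = 2π√(7811³/398600) = 6870.2 s = 114.50 min.
Single-satellite node shift = (6870.2/86166) × 360° = 28.70°.
With 2 satellites evenly phased, successive equator crossings are 28.70/2 = 14.352° apart.

14.4°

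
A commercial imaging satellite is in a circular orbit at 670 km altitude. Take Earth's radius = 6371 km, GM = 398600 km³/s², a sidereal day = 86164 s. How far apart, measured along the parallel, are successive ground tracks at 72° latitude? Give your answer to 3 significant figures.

Semi-major axis a = 6371 + 670 = 7041 km. Period T = 2π√(a³/μ) = 2π√(7041³/398600) = 5879.8 s = 98.00 min.
Node shift per orbit = (5879.8/86164) × 360° = 24.57°.
Equatorial spacing = 24.57 × 111.2 km/° = 2732 km.
At 72° latitude, spacing = 2732 × cos(72°) = 844 km.

844 km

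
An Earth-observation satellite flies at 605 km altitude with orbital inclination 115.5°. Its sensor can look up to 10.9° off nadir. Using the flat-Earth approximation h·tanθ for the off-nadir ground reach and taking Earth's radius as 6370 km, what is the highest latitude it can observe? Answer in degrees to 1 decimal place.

Retrograde orbit: the ground track reaches ±(180° − i) = ±(180 − 115.5) = ±64.5°.
Sensor half-swath on the ground ≈ 605·tan(10.9°) = 117 km = 1.05° of latitude.
Maximum observable latitude ≈ 64.5 + 1.05 = 65.5°.

65.5°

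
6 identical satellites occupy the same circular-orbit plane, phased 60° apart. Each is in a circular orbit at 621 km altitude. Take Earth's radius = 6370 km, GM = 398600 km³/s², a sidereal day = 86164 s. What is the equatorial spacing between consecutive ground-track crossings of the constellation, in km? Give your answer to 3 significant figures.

450 km

Semi-major axis a = 6370 + 621 = 6991 km. Period T = 2π√(a³/μ) = 2π√(6991³/398600) = 5817.3 s = 96.95 min.
Single-satellite node shift = (5817.3/86164) × 360° = 24.31°.
With 6 satellites evenly phased, successive equator crossings are 24.31/6 = 4.051° apart.
That is 4.051 × 111.2 = 450 km at the equator.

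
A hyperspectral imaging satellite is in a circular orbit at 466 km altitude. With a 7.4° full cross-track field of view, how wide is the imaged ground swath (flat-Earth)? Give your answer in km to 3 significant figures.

60.3 km

Half-angle = 7.4°/2 = 3.7°.
Swath width ≈ 2h·tan(θ/2) = 2 × 466 × tan(3.7°) = 60.3 km.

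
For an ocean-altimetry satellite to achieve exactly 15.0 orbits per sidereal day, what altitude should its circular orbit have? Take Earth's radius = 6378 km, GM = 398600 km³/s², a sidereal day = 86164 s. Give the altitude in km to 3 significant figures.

554 km

Required period T = 86164 / 15.0 = 5744.3 s.
From T = 2π√(a³/μ): a = (μ T²/4π²)^(1/3) = (398600 × 5744.3² / 4π²)^(1/3) = 6932 km.
Altitude h = a − R = 6932 − 6378 = 554 km.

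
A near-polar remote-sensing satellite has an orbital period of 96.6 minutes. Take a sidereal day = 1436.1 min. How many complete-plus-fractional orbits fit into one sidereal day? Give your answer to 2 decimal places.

14.87

T = 96.6 min = 5796.0 s.
Orbits per sidereal day = 86166 / 5796.0 = 14.866.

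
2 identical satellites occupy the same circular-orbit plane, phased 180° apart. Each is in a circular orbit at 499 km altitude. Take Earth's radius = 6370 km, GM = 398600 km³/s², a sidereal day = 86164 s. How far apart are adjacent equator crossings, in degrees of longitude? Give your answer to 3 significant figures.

Semi-major axis a = 6370 + 499 = 6869 km. Period T = 2π√(a³/μ) = 2π√(6869³/398600) = 5665.7 s = 94.43 min.
Single-satellite node shift = (5665.7/86164) × 360° = 23.67°.
With 2 satellites evenly phased, successive equator crossings are 23.67/2 = 11.836° apart.

11.8°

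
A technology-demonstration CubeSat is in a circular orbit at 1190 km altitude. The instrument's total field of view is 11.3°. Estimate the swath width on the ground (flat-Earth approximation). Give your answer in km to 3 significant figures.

Half-angle = 11.3°/2 = 5.65°.
Swath width ≈ 2h·tan(θ/2) = 2 × 1190 × tan(5.65°) = 235.5 km.

235 km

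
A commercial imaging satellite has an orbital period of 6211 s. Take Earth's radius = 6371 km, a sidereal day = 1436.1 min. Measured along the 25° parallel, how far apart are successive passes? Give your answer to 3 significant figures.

Node shift per orbit = (6211.0/86166) × 360° = 25.95°.
Equatorial spacing = 25.95 × 111.2 km/° = 2885 km.
At 25° latitude, spacing = 2885 × cos(25°) = 2615 km.

2620 km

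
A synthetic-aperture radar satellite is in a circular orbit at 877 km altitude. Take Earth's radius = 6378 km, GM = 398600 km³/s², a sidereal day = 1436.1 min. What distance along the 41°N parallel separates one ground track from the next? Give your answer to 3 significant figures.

Semi-major axis a = 6378 + 877 = 7255 km. Period T = 2π√(a³/μ) = 2π√(7255³/398600) = 6149.9 s = 102.50 min.
Node shift per orbit = (6149.9/86166) × 360° = 25.69°.
Equatorial spacing = 25.69 × 111.3 km/° = 2860 km.
At 41° latitude, spacing = 2860 × cos(41°) = 2159 km.

2160 km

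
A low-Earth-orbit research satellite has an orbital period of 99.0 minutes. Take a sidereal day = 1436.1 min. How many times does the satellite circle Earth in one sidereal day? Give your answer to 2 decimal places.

14.51

T = 99.0 min = 5940.0 s.
Orbits per sidereal day = 86166 / 5940.0 = 14.506.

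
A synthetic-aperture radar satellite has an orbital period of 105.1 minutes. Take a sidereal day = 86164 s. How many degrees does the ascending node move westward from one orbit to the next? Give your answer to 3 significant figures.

T = 105.1 min = 6306.0 s.
During one orbit Earth rotates (6306.0 / 86164) × 360° = 26.35°.

26.3°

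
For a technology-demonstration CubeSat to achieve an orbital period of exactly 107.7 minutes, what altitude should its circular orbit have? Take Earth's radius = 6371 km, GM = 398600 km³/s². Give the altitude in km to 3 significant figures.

1130 km

T = 107.7 min = 6462.0 s.
From T = 2π√(a³/μ): a = (μ T²/4π²)^(1/3) = (398600 × 6462.0² / 4π²)^(1/3) = 7498 km.
Altitude h = a − R = 7498 − 6371 = 1127 km.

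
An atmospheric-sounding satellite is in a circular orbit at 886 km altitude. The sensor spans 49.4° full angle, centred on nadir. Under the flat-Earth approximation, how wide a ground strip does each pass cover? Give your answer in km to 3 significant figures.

Half-angle = 49.4°/2 = 24.7°.
Swath width ≈ 2h·tan(θ/2) = 2 × 886 × tan(24.7°) = 815.0 km.

815 km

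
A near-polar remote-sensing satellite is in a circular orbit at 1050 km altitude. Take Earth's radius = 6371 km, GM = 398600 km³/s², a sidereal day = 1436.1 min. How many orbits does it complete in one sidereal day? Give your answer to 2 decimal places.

13.54

Semi-major axis a = 6371 + 1050 = 7421 km. Period T = 2π√(a³/μ) = 2π√(7421³/398600) = 6362.2 s = 106.04 min.
Orbits per sidereal day = 86166 / 6362.2 = 13.544.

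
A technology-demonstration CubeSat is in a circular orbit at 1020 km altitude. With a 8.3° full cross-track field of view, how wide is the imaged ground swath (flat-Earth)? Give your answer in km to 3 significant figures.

Half-angle = 8.3°/2 = 4.15°.
Swath width ≈ 2h·tan(θ/2) = 2 × 1020 × tan(4.15°) = 148.0 km.

148 km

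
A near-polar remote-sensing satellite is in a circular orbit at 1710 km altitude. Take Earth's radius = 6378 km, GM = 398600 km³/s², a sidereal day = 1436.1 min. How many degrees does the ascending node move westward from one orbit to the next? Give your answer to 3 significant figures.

30.2°

Semi-major axis a = 6378 + 1710 = 8088 km. Period T = 2π√(a³/μ) = 2π√(8088³/398600) = 7238.9 s = 120.65 min.
During one orbit Earth rotates (7238.9 / 86166) × 360° = 30.24°.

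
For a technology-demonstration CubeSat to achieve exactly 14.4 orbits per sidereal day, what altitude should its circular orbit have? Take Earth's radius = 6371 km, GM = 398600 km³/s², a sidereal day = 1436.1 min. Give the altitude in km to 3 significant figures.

753 km

Required period T = 86166 / 14.4 = 5983.8 s.
From T = 2π√(a³/μ): a = (μ T²/4π²)^(1/3) = (398600 × 5983.8² / 4π²)^(1/3) = 7124 km.
Altitude h = a − R = 7124 − 6371 = 753 km.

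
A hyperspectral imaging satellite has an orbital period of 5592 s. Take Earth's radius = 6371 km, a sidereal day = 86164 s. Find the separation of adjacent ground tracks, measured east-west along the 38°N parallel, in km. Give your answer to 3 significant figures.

2050 km

Node shift per orbit = (5592.0/86164) × 360° = 23.36°.
Equatorial spacing = 23.36 × 111.2 km/° = 2598 km.
At 38° latitude, spacing = 2598 × cos(38°) = 2047 km.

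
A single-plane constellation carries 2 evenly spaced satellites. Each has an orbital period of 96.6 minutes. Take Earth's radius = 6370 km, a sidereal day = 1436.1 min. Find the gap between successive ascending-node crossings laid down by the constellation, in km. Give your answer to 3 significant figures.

T = 96.6 min = 5796.0 s.
Single-satellite node shift = (5796.0/86166) × 360° = 24.22°.
With 2 satellites evenly phased, successive equator crossings are 24.22/2 = 12.108° apart.
That is 12.108 × 111.2 = 1346 km at the equator.

1350 km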